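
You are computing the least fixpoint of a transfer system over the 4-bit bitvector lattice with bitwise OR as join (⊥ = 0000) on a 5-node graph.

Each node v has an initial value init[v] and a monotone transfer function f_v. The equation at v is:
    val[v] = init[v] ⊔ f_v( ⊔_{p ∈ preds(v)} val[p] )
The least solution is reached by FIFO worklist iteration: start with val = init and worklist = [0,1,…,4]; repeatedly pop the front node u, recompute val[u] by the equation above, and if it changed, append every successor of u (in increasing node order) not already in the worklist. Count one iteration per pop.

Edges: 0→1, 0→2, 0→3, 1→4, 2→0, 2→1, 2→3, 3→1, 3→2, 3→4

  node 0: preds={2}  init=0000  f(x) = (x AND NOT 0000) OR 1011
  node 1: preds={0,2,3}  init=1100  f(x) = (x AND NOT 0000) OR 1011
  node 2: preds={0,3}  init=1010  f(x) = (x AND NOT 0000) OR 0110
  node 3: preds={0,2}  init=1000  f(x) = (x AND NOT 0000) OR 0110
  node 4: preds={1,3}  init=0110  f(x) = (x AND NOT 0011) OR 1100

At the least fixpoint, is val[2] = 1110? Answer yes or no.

no

Iteration log — 9 steps:
  step 1. node 0  ⊔preds=1010  new=1011  old=0000  +wl: 
  step 2. node 1  ⊔preds=1011  new=1111  old=1100  +wl: 
  step 3. node 2  ⊔preds=1011  new=1111  old=1010  +wl: 0,1
  step 4. node 3  ⊔preds=1111  new=1111  old=1000  +wl: 2
  step 5. node 4  ⊔preds=1111  new=1110  old=0110  +wl: 
  step 6. node 0  ⊔preds=1111  new=1111  old=1011  +wl: 3
  step 7. node 1  ⊔preds=1111  new=1111  stable
  step 8. node 2  ⊔preds=1111  new=1111  stable
  step 9. node 3  ⊔preds=1111  new=1111  stable

Least fixpoint reached:
  node 0: 1111
  node 1: 1111
  node 2: 1111
  node 3: 1111
  node 4: 1110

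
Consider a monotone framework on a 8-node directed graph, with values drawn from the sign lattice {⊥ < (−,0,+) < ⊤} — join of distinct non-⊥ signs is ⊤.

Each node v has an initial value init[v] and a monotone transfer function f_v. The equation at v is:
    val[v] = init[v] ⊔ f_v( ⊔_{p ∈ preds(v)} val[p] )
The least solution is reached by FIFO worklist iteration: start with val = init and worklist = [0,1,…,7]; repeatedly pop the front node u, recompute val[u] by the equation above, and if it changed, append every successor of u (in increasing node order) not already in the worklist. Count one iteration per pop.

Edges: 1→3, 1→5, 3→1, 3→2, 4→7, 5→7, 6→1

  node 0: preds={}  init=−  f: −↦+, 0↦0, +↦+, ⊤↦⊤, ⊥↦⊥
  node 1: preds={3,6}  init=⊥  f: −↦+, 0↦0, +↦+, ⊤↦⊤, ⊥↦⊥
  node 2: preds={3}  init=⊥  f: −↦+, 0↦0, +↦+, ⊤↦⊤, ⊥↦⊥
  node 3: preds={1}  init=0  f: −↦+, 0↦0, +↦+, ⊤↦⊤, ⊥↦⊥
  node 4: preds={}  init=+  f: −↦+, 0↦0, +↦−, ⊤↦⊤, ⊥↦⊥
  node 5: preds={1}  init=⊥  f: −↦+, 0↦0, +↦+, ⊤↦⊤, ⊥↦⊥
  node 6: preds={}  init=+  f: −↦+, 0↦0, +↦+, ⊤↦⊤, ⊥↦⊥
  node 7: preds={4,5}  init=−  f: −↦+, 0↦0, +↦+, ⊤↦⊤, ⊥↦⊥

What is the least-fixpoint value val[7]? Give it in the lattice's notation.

Worklist (10 pops):
  #1 pop 0: in=⊥ → − (no change)
  #2 pop 1: in=⊤ → ⊤ (was ⊥); enqueue []
  #3 pop 2: in=0 → 0 (was ⊥); enqueue []
  #4 pop 3: in=⊤ → ⊤ (was 0); enqueue [1,2]
  #5 pop 4: in=⊥ → + (no change)
  #6 pop 5: in=⊤ → ⊤ (was ⊥); enqueue []
  #7 pop 6: in=⊥ → + (no change)
  #8 pop 7: in=⊤ → ⊤ (was −); enqueue []
  #9 pop 1: in=⊤ → ⊤ (no change)
  #10 pop 2: in=⊤ → ⊤ (was 0); enqueue []

Fixpoint:
  val[0] = −
  val[1] = ⊤
  val[2] = ⊤
  val[3] = ⊤
  val[4] = +
  val[5] = ⊤
  val[6] = +
  val[7] = ⊤

⊤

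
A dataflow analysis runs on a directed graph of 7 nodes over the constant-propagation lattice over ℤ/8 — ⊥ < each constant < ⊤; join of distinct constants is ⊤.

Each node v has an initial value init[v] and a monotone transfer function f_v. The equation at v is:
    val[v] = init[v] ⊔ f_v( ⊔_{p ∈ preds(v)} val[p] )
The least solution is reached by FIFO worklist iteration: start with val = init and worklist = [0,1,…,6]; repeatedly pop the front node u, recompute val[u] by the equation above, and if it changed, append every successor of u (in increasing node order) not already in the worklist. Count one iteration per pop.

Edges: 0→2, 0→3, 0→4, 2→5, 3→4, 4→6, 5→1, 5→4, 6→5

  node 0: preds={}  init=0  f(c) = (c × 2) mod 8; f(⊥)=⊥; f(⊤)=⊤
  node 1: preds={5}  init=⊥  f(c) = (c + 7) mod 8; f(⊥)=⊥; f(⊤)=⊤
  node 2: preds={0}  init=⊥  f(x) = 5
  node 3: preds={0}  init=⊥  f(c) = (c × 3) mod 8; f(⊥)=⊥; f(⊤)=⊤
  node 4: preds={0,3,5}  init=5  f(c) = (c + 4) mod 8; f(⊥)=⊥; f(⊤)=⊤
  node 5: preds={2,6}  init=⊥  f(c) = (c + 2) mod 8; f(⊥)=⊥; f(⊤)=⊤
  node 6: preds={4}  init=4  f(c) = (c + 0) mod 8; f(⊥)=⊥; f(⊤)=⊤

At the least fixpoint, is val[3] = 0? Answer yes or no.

Worklist (10 pops):
  #1 pop 0: in=⊥ → 0 (no change)
  #2 pop 1: in=⊥ → ⊥ (no change)
  #3 pop 2: in=0 → 5 (was ⊥); enqueue []
  #4 pop 3: in=0 → 0 (was ⊥); enqueue []
  #5 pop 4: in=0 → ⊤ (was 5); enqueue []
  #6 pop 5: in=⊤ → ⊤ (was ⊥); enqueue [1,4]
  #7 pop 6: in=⊤ → ⊤ (was 4); enqueue [5]
  #8 pop 1: in=⊤ → ⊤ (was ⊥); enqueue []
  #9 pop 4: in=⊤ → ⊤ (no change)
  #10 pop 5: in=⊤ → ⊤ (no change)

Fixpoint:
  val[0] = 0
  val[1] = ⊤
  val[2] = 5
  val[3] = 0
  val[4] = ⊤
  val[5] = ⊤
  val[6] = ⊤

yes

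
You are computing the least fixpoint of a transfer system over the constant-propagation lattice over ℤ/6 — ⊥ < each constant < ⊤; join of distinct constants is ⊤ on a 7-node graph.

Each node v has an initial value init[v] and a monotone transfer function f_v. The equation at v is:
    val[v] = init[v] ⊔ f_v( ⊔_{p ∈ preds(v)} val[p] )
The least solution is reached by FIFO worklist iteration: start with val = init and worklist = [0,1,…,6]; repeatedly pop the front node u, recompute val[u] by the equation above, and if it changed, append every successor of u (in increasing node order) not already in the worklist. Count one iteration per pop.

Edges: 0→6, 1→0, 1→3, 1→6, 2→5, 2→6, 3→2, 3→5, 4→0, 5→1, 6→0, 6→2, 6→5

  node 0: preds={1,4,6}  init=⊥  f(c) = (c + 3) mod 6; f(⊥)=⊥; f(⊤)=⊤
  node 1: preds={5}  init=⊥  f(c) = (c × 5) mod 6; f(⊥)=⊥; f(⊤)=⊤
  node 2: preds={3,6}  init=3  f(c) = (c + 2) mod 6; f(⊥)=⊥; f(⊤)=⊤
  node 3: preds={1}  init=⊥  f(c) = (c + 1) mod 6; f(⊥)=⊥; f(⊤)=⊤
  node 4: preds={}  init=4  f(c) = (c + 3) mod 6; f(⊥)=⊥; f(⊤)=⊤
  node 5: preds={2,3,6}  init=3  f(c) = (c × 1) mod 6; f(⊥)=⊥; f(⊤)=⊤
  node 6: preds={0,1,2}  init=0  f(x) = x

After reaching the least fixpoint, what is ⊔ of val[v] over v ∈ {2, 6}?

⊤

Worklist (16 pops):
  #1 pop 0: in=⊤ → ⊤ (was ⊥); enqueue []
  #2 pop 1: in=3 → 3 (was ⊥); enqueue [0]
  #3 pop 2: in=0 → ⊤ (was 3); enqueue []
  #4 pop 3: in=3 → 4 (was ⊥); enqueue [2]
  #5 pop 4: in=⊥ → 4 (no change)
  #6 pop 5: in=⊤ → ⊤ (was 3); enqueue [1]
  #7 pop 6: in=⊤ → ⊤ (was 0); enqueue [5]
  #8 pop 0: in=⊤ → ⊤ (no change)
  #9 pop 2: in=⊤ → ⊤ (no change)
  #10 pop 1: in=⊤ → ⊤ (was 3); enqueue [0,3,6]
  #11 pop 5: in=⊤ → ⊤ (no change)
  #12 pop 0: in=⊤ → ⊤ (no change)
  #13 pop 3: in=⊤ → ⊤ (was 4); enqueue [2,5]
  #14 pop 6: in=⊤ → ⊤ (no change)
  #15 pop 2: in=⊤ → ⊤ (no change)
  #16 pop 5: in=⊤ → ⊤ (no change)

Fixpoint:
  val[0] = ⊤
  val[1] = ⊤
  val[2] = ⊤
  val[3] = ⊤
  val[4] = 4
  val[5] = ⊤
  val[6] = ⊤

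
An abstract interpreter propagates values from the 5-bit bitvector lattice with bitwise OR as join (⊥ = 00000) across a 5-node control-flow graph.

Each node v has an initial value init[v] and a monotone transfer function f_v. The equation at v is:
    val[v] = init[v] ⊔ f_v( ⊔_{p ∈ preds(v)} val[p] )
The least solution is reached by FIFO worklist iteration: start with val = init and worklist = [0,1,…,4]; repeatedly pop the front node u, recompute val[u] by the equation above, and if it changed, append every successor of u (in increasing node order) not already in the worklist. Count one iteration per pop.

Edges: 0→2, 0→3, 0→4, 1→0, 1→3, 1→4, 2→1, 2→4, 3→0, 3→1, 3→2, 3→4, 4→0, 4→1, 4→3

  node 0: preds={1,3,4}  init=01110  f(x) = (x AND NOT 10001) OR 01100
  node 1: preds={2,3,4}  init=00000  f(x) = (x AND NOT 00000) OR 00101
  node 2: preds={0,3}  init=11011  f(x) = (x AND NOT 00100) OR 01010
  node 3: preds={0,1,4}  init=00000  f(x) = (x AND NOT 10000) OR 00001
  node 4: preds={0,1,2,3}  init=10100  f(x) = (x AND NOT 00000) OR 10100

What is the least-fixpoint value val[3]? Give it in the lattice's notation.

01111

Trace (9 dequeues):
  [1] u=0 | in 10100 | out 01110 | ==
  [2] u=1 | in 11111 | out 11111 | prev 00000 | push {0}
  [3] u=2 | in 01110 | out 11011 | ==
  [4] u=3 | in 11111 | out 01111 | prev 00000 | push {1,2}
  [5] u=4 | in 11111 | out 11111 | prev 10100 | push {3}
  [6] u=0 | in 11111 | out 01110 | ==
  [7] u=1 | in 11111 | out 11111 | ==
  [8] u=2 | in 01111 | out 11011 | ==
  [9] u=3 | in 11111 | out 01111 | ==

Converged values:
  [0] 01110
  [1] 11111
  [2] 11011
  [3] 01111
  [4] 11111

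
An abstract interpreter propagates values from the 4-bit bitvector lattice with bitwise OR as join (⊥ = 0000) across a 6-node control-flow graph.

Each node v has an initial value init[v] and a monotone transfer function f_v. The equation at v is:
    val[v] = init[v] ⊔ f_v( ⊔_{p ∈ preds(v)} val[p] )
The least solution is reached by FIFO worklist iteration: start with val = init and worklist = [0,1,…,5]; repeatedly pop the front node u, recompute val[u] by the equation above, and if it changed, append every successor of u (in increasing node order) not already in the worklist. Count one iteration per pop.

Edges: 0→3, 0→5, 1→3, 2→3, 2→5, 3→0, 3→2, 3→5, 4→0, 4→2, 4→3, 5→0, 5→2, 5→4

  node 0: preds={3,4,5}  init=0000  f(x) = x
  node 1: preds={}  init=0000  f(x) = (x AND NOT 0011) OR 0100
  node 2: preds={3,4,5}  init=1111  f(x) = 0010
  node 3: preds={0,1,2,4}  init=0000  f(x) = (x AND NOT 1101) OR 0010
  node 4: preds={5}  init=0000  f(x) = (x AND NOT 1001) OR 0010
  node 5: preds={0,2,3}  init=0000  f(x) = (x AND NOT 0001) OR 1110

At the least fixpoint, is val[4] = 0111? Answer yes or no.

no

Trace (14 dequeues):
  [1] u=0 | in 0000 | out 0000 | ==
  [2] u=1 | in 0000 | out 0100 | prev 0000 | push {}
  [3] u=2 | in 0000 | out 1111 | ==
  [4] u=3 | in 1111 | out 0010 | prev 0000 | push {0,2}
  [5] u=4 | in 0000 | out 0010 | prev 0000 | push {3}
  [6] u=5 | in 1111 | out 1110 | prev 0000 | push {4}
  [7] u=0 | in 1110 | out 1110 | prev 0000 | push {5}
  [8] u=2 | in 1110 | out 1111 | ==
  [9] u=3 | in 1111 | out 0010 | ==
  [10] u=4 | in 1110 | out 0110 | prev 0010 | push {0,2,3}
  [11] u=5 | in 1111 | out 1110 | ==
  [12] u=0 | in 1110 | out 1110 | ==
  [13] u=2 | in 1110 | out 1111 | ==
  [14] u=3 | in 1111 | out 0010 | ==

Converged values:
  [0] 1110
  [1] 0100
  [2] 1111
  [3] 0010
  [4] 0110
  [5] 1110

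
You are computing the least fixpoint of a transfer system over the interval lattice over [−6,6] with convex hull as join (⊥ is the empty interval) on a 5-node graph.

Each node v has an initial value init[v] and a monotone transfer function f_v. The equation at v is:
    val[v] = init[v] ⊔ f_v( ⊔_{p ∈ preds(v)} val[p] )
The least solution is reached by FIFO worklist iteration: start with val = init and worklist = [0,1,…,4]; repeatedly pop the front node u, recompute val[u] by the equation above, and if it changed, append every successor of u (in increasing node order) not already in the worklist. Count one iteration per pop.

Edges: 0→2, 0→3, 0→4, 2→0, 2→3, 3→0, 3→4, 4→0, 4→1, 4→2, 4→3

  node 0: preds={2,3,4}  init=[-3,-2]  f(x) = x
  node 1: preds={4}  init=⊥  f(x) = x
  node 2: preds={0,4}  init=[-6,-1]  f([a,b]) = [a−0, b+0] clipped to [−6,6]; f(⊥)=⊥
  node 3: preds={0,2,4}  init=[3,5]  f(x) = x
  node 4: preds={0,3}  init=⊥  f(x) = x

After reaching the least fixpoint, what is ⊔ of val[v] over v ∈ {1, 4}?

Trace (9 dequeues):
  [1] u=0 | in [-6,5] | out [-6,5] | prev [-3,-2] | push {}
  [2] u=1 | in ⊥ | out ⊥ | ==
  [3] u=2 | in [-6,5] | out [-6,5] | prev [-6,-1] | push {0}
  [4] u=3 | in [-6,5] | out [-6,5] | prev [3,5] | push {}
  [5] u=4 | in [-6,5] | out [-6,5] | prev ⊥ | push {1,2,3}
  [6] u=0 | in [-6,5] | out [-6,5] | ==
  [7] u=1 | in [-6,5] | out [-6,5] | prev ⊥ | push {}
  [8] u=2 | in [-6,5] | out [-6,5] | ==
  [9] u=3 | in [-6,5] | out [-6,5] | ==

Converged values:
  [0] [-6,5]
  [1] [-6,5]
  [2] [-6,5]
  [3] [-6,5]
  [4] [-6,5]

[-6,5]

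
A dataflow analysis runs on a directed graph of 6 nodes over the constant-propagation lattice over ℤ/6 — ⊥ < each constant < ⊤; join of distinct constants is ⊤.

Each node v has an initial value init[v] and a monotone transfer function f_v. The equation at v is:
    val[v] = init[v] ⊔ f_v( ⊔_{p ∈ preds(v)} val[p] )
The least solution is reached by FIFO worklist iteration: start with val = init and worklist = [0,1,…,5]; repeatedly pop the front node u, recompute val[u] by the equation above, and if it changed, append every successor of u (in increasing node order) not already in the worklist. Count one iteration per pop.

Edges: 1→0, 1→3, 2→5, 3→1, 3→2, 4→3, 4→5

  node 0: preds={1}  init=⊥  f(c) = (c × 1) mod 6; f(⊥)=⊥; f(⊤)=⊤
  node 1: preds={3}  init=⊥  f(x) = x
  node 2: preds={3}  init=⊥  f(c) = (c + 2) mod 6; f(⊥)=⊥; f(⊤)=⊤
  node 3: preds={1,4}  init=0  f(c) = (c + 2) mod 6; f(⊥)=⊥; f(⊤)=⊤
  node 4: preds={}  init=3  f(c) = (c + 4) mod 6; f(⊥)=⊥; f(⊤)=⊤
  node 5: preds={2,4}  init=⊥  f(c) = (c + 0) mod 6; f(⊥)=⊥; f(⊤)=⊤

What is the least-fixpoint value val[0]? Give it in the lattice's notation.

⊤

Iteration log — 12 steps:
  step 1. node 0  ⊔preds=⊥  new=⊥  stable
  step 2. node 1  ⊔preds=0  new=0  old=⊥  +wl: 0
  step 3. node 2  ⊔preds=0  new=2  old=⊥  +wl: 
  step 4. node 3  ⊔preds=⊤  new=⊤  old=0  +wl: 1,2
  step 5. node 4  ⊔preds=⊥  new=3  stable
  step 6. node 5  ⊔preds=⊤  new=⊤  old=⊥  +wl: 
  step 7. node 0  ⊔preds=0  new=0  old=⊥  +wl: 
  step 8. node 1  ⊔preds=⊤  new=⊤  old=0  +wl: 0,3
  step 9. node 2  ⊔preds=⊤  new=⊤  old=2  +wl: 5
  step 10. node 0  ⊔preds=⊤  new=⊤  old=0  +wl: 
  step 11. node 3  ⊔preds=⊤  new=⊤  stable
  step 12. node 5  ⊔preds=⊤  new=⊤  stable

Least fixpoint reached:
  node 0: ⊤
  node 1: ⊤
  node 2: ⊤
  node 3: ⊤
  node 4: 3
  node 5: ⊤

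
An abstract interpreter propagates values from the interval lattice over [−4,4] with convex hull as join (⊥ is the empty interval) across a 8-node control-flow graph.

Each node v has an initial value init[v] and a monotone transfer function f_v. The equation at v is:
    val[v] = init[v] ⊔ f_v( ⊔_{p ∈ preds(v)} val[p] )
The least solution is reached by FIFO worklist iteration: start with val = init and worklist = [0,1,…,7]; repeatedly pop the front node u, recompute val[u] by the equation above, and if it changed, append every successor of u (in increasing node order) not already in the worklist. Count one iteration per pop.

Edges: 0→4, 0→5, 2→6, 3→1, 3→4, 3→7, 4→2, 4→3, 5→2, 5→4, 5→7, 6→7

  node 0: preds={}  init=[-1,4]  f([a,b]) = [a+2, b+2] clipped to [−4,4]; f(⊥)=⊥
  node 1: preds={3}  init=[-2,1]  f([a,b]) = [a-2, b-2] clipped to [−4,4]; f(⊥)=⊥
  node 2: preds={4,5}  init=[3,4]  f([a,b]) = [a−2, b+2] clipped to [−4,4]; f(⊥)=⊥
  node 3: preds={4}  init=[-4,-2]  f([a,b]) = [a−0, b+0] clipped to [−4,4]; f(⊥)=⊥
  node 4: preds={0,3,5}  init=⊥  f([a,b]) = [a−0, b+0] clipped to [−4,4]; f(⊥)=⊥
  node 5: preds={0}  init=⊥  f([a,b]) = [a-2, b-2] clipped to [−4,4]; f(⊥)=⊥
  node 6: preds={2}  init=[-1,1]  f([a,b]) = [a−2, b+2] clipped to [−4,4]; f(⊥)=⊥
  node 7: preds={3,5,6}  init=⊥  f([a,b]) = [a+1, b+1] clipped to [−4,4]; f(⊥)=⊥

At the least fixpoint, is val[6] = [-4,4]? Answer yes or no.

yes

Trace (14 dequeues):
  [1] u=0 | in ⊥ | out [-1,4] | ==
  [2] u=1 | in [-4,-2] | out [-4,1] | prev [-2,1] | push {}
  [3] u=2 | in ⊥ | out [3,4] | ==
  [4] u=3 | in ⊥ | out [-4,-2] | ==
  [5] u=4 | in [-4,4] | out [-4,4] | prev ⊥ | push {2,3}
  [6] u=5 | in [-1,4] | out [-3,2] | prev ⊥ | push {4}
  [7] u=6 | in [3,4] | out [-1,4] | prev [-1,1] | push {}
  [8] u=7 | in [-4,4] | out [-3,4] | prev ⊥ | push {}
  [9] u=2 | in [-4,4] | out [-4,4] | prev [3,4] | push {6}
  [10] u=3 | in [-4,4] | out [-4,4] | prev [-4,-2] | push {1,7}
  [11] u=4 | in [-4,4] | out [-4,4] | ==
  [12] u=6 | in [-4,4] | out [-4,4] | prev [-1,4] | push {}
  [13] u=1 | in [-4,4] | out [-4,2] | prev [-4,1] | push {}
  [14] u=7 | in [-4,4] | out [-3,4] | ==

Converged values:
  [0] [-1,4]
  [1] [-4,2]
  [2] [-4,4]
  [3] [-4,4]
  [4] [-4,4]
  [5] [-3,2]
  [6] [-4,4]
  [7] [-3,4]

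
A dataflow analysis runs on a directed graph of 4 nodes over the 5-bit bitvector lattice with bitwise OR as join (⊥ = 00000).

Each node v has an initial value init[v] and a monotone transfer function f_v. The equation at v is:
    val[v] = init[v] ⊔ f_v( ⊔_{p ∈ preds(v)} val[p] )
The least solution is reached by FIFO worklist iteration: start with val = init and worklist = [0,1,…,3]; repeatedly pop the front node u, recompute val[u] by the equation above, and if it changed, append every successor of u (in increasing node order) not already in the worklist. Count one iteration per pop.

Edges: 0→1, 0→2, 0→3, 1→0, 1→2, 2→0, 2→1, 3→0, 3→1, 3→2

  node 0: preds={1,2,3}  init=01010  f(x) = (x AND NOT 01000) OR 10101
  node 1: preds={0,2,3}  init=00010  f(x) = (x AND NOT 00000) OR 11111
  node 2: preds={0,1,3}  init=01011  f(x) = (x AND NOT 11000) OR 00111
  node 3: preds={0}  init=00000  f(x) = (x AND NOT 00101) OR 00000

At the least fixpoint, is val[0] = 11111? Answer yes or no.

Trace (7 dequeues):
  [1] u=0 | in 01011 | out 11111 | prev 01010 | push {}
  [2] u=1 | in 11111 | out 11111 | prev 00010 | push {0}
  [3] u=2 | in 11111 | out 01111 | prev 01011 | push {1}
  [4] u=3 | in 11111 | out 11010 | prev 00000 | push {2}
  [5] u=0 | in 11111 | out 11111 | ==
  [6] u=1 | in 11111 | out 11111 | ==
  [7] u=2 | in 11111 | out 01111 | ==

Converged values:
  [0] 11111
  [1] 11111
  [2] 01111
  [3] 11010

yes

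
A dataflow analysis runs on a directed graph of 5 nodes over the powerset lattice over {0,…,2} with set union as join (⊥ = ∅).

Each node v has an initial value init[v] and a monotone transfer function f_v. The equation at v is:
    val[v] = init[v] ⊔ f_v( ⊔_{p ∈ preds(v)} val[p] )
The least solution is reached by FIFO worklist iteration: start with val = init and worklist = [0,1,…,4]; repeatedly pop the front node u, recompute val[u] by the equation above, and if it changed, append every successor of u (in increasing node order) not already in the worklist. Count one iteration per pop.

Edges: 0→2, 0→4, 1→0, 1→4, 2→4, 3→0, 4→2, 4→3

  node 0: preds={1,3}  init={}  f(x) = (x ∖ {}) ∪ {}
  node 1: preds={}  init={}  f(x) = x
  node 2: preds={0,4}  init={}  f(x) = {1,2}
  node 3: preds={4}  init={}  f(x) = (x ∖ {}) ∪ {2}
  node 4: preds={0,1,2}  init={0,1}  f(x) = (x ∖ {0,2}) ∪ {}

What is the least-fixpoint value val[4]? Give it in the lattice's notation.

{0,1}

Iteration log — 8 steps:
  step 1. node 0  ⊔preds={}  new={}  stable
  step 2. node 1  ⊔preds={}  new={}  stable
  step 3. node 2  ⊔preds={0,1}  new={1,2}  old={}  +wl: 
  step 4. node 3  ⊔preds={0,1}  new={0,1,2}  old={}  +wl: 0
  step 5. node 4  ⊔preds={1,2}  new={0,1}  stable
  step 6. node 0  ⊔preds={0,1,2}  new={0,1,2}  old={}  +wl: 2,4
  step 7. node 2  ⊔preds={0,1,2}  new={1,2}  stable
  step 8. node 4  ⊔preds={0,1,2}  new={0,1}  stable

Least fixpoint reached:
  node 0: {0,1,2}
  node 1: {}
  node 2: {1,2}
  node 3: {0,1,2}
  node 4: {0,1}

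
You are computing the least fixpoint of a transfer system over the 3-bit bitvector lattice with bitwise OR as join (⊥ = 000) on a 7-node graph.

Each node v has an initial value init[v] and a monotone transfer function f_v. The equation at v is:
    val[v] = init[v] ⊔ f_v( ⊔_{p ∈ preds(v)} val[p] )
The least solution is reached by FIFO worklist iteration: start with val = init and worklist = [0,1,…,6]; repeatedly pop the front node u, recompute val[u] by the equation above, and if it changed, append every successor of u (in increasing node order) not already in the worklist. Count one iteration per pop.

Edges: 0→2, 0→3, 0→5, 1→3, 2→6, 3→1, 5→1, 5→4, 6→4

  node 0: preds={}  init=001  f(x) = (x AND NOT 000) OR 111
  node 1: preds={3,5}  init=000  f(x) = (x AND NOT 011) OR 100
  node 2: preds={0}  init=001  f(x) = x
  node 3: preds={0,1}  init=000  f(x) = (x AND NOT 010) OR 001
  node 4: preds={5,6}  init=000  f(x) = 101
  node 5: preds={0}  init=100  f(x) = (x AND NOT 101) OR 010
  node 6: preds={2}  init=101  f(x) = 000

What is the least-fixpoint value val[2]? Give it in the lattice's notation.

Iteration log — 9 steps:
  step 1. node 0  ⊔preds=000  new=111  old=001  +wl: 
  step 2. node 1  ⊔preds=100  new=100  old=000  +wl: 
  step 3. node 2  ⊔preds=111  new=111  old=001  +wl: 
  step 4. node 3  ⊔preds=111  new=101  old=000  +wl: 1
  step 5. node 4  ⊔preds=101  new=101  old=000  +wl: 
  step 6. node 5  ⊔preds=111  new=110  old=100  +wl: 4
  step 7. node 6  ⊔preds=111  new=101  stable
  step 8. node 1  ⊔preds=111  new=100  stable
  step 9. node 4  ⊔preds=111  new=101  stable

Least fixpoint reached:
  node 0: 111
  node 1: 100
  node 2: 111
  node 3: 101
  node 4: 101
  node 5: 110
  node 6: 101

111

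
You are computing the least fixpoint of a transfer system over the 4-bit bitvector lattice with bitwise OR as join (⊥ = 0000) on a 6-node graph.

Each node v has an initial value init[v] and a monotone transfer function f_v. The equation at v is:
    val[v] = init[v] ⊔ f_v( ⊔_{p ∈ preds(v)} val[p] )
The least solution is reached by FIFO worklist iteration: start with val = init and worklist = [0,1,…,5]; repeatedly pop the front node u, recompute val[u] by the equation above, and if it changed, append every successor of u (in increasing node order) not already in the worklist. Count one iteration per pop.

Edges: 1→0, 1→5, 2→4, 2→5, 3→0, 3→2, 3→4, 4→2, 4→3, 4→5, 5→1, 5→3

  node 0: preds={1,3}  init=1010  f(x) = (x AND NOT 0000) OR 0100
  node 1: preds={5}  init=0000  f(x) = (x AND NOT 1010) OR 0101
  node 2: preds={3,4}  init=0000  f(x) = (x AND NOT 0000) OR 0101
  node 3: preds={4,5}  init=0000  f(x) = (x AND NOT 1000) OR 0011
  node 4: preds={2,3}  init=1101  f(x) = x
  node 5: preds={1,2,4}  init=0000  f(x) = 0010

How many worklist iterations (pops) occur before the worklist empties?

12

Iteration log — 12 steps:
  step 1. node 0  ⊔preds=0000  new=1110  old=1010  +wl: 
  step 2. node 1  ⊔preds=0000  new=0101  old=0000  +wl: 0
  step 3. node 2  ⊔preds=1101  new=1101  old=0000  +wl: 
  step 4. node 3  ⊔preds=1101  new=0111  old=0000  +wl: 2
  step 5. node 4  ⊔preds=1111  new=1111  old=1101  +wl: 3
  step 6. node 5  ⊔preds=1111  new=0010  old=0000  +wl: 1
  step 7. node 0  ⊔preds=0111  new=1111  old=1110  +wl: 
  step 8. node 2  ⊔preds=1111  new=1111  old=1101  +wl: 4,5
  step 9. node 3  ⊔preds=1111  new=0111  stable
  step 10. node 1  ⊔preds=0010  new=0101  stable
  step 11. node 4  ⊔preds=1111  new=1111  stable
  step 12. node 5  ⊔preds=1111  new=0010  stable

Least fixpoint reached:
  node 0: 1111
  node 1: 0101
  node 2: 1111
  node 3: 0111
  node 4: 1111
  node 5: 0010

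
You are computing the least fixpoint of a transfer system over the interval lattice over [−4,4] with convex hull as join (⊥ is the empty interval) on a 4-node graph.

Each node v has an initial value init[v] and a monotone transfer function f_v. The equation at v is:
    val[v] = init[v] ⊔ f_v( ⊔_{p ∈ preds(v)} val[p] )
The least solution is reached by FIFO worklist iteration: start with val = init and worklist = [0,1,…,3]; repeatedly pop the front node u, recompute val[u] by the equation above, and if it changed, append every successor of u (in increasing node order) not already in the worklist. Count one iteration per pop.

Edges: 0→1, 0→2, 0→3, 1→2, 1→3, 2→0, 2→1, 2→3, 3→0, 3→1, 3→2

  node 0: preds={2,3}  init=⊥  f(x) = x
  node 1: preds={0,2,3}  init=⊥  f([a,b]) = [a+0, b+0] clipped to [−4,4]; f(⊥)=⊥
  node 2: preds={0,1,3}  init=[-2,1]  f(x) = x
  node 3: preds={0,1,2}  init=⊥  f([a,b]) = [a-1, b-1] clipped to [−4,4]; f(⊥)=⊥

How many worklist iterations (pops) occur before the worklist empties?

14

Worklist (14 pops):
  #1 pop 0: in=[-2,1] → [-2,1] (was ⊥); enqueue []
  #2 pop 1: in=[-2,1] → [-2,1] (was ⊥); enqueue []
  #3 pop 2: in=[-2,1] → [-2,1] (no change)
  #4 pop 3: in=[-2,1] → [-3,0] (was ⊥); enqueue [0,1,2]
  #5 pop 0: in=[-3,1] → [-3,1] (was [-2,1]); enqueue [3]
  #6 pop 1: in=[-3,1] → [-3,1] (was [-2,1]); enqueue []
  #7 pop 2: in=[-3,1] → [-3,1] (was [-2,1]); enqueue [0,1]
  #8 pop 3: in=[-3,1] → [-4,0] (was [-3,0]); enqueue [2]
  #9 pop 0: in=[-4,1] → [-4,1] (was [-3,1]); enqueue [3]
  #10 pop 1: in=[-4,1] → [-4,1] (was [-3,1]); enqueue []
  #11 pop 2: in=[-4,1] → [-4,1] (was [-3,1]); enqueue [0,1]
  #12 pop 3: in=[-4,1] → [-4,0] (no change)
  #13 pop 0: in=[-4,1] → [-4,1] (no change)
  #14 pop 1: in=[-4,1] → [-4,1] (no change)

Fixpoint:
  val[0] = [-4,1]
  val[1] = [-4,1]
  val[2] = [-4,1]
  val[3] = [-4,0]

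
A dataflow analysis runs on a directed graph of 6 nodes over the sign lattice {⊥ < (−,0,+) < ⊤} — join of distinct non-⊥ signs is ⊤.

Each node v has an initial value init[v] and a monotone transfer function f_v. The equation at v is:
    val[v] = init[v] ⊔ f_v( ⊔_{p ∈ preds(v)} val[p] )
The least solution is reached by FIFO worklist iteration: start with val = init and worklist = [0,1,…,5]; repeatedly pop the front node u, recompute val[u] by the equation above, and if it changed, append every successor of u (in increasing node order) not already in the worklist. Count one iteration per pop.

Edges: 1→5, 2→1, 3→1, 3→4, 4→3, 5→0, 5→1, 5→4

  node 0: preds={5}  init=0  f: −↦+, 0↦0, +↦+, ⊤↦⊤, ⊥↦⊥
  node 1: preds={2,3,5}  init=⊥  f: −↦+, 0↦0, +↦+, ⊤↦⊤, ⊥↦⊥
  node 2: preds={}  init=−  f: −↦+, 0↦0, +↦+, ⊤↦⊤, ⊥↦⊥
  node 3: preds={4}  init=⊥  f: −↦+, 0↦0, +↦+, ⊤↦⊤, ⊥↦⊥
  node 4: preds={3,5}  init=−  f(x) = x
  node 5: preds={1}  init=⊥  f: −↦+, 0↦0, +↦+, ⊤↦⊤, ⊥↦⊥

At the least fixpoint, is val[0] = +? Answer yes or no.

Iteration log — 14 steps:
  step 1. node 0  ⊔preds=⊥  new=0  stable
  step 2. node 1  ⊔preds=−  new=+  old=⊥  +wl: 
  step 3. node 2  ⊔preds=⊥  new=−  stable
  step 4. node 3  ⊔preds=−  new=+  old=⊥  +wl: 1
  step 5. node 4  ⊔preds=+  new=⊤  old=−  +wl: 3
  step 6. node 5  ⊔preds=+  new=+  old=⊥  +wl: 0,4
  step 7. node 1  ⊔preds=⊤  new=⊤  old=+  +wl: 5
  step 8. node 3  ⊔preds=⊤  new=⊤  old=+  +wl: 1
  step 9. node 0  ⊔preds=+  new=⊤  old=0  +wl: 
  step 10. node 4  ⊔preds=⊤  new=⊤  stable
  step 11. node 5  ⊔preds=⊤  new=⊤  old=+  +wl: 0,4
  step 12. node 1  ⊔preds=⊤  new=⊤  stable
  step 13. node 0  ⊔preds=⊤  new=⊤  stable
  step 14. node 4  ⊔preds=⊤  new=⊤  stable

Least fixpoint reached:
  node 0: ⊤
  node 1: ⊤
  node 2: −
  node 3: ⊤
  node 4: ⊤
  node 5: ⊤

no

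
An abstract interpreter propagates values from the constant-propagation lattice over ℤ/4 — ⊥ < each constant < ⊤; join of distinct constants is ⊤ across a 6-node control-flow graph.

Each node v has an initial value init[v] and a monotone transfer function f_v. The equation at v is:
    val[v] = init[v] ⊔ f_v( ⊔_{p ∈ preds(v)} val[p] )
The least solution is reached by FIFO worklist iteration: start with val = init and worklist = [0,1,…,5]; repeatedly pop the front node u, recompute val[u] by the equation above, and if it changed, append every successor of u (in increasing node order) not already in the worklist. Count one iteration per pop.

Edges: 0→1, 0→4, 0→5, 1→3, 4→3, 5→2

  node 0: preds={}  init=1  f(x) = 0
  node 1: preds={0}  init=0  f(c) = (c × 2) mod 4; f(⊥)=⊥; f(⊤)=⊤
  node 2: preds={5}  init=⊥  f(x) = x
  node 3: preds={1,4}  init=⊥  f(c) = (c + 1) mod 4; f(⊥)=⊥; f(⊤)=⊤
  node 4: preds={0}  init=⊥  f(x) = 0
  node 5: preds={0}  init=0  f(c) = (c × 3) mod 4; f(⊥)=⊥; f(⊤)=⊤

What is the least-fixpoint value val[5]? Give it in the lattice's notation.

Trace (8 dequeues):
  [1] u=0 | in ⊥ | out ⊤ | prev 1 | push {}
  [2] u=1 | in ⊤ | out ⊤ | prev 0 | push {}
  [3] u=2 | in 0 | out 0 | prev ⊥ | push {}
  [4] u=3 | in ⊤ | out ⊤ | prev ⊥ | push {}
  [5] u=4 | in ⊤ | out 0 | prev ⊥ | push {3}
  [6] u=5 | in ⊤ | out ⊤ | prev 0 | push {2}
  [7] u=3 | in ⊤ | out ⊤ | ==
  [8] u=2 | in ⊤ | out ⊤ | prev 0 | push {}

Converged values:
  [0] ⊤
  [1] ⊤
  [2] ⊤
  [3] ⊤
  [4] 0
  [5] ⊤

⊤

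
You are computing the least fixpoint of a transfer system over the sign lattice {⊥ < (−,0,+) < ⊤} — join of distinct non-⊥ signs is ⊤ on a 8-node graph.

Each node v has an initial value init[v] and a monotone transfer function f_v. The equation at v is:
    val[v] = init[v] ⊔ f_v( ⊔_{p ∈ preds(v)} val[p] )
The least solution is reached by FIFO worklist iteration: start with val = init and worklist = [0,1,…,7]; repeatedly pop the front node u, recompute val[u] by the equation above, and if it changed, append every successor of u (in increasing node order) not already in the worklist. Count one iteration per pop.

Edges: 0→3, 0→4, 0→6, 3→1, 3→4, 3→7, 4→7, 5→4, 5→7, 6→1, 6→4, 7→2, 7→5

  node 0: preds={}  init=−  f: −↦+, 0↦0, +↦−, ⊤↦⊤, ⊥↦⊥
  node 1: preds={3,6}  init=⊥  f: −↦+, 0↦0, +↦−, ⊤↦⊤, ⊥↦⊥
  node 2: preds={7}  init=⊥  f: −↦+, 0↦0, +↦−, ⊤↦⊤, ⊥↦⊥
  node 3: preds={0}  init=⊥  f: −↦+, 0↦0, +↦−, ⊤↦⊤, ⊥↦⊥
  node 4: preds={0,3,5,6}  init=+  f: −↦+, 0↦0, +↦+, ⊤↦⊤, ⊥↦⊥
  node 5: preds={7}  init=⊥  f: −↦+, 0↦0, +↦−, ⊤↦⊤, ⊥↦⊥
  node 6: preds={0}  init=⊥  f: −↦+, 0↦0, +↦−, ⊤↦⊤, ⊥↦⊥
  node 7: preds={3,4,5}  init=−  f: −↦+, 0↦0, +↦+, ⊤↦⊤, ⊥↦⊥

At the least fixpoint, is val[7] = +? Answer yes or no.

Iteration log — 14 steps:
  step 1. node 0  ⊔preds=⊥  new=−  stable
  step 2. node 1  ⊔preds=⊥  new=⊥  stable
  step 3. node 2  ⊔preds=−  new=+  old=⊥  +wl: 
  step 4. node 3  ⊔preds=−  new=+  old=⊥  +wl: 1
  step 5. node 4  ⊔preds=⊤  new=⊤  old=+  +wl: 
  step 6. node 5  ⊔preds=−  new=+  old=⊥  +wl: 4
  step 7. node 6  ⊔preds=−  new=+  old=⊥  +wl: 
  step 8. node 7  ⊔preds=⊤  new=⊤  old=−  +wl: 2,5
  step 9. node 1  ⊔preds=+  new=−  old=⊥  +wl: 
  step 10. node 4  ⊔preds=⊤  new=⊤  stable
  step 11. node 2  ⊔preds=⊤  new=⊤  old=+  +wl: 
  step 12. node 5  ⊔preds=⊤  new=⊤  old=+  +wl: 4,7
  step 13. node 4  ⊔preds=⊤  new=⊤  stable
  step 14. node 7  ⊔preds=⊤  new=⊤  stable

Least fixpoint reached:
  node 0: −
  node 1: −
  node 2: ⊤
  node 3: +
  node 4: ⊤
  node 5: ⊤
  node 6: +
  node 7: ⊤

no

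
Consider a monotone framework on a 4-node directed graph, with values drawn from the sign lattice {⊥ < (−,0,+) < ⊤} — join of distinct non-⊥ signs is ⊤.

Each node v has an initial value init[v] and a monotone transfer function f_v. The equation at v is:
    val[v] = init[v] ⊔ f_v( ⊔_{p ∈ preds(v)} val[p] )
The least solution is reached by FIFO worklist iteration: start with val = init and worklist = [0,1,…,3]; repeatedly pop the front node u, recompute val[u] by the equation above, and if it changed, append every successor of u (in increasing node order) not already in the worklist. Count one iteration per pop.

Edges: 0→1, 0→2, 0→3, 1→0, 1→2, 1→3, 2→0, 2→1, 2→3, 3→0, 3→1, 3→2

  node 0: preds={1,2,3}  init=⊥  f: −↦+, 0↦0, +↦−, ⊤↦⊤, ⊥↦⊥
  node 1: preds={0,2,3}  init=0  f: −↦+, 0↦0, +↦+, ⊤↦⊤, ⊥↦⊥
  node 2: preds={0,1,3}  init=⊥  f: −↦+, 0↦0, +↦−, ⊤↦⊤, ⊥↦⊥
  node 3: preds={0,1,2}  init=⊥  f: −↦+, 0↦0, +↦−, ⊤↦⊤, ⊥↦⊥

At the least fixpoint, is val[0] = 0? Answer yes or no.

yes

Iteration log — 7 steps:
  step 1. node 0  ⊔preds=0  new=0  old=⊥  +wl: 
  step 2. node 1  ⊔preds=0  new=0  stable
  step 3. node 2  ⊔preds=0  new=0  old=⊥  +wl: 0,1
  step 4. node 3  ⊔preds=0  new=0  old=⊥  +wl: 2
  step 5. node 0  ⊔preds=0  new=0  stable
  step 6. node 1  ⊔preds=0  new=0  stable
  step 7. node 2  ⊔preds=0  new=0  stable

Least fixpoint reached:
  node 0: 0
  node 1: 0
  node 2: 0
  node 3: 0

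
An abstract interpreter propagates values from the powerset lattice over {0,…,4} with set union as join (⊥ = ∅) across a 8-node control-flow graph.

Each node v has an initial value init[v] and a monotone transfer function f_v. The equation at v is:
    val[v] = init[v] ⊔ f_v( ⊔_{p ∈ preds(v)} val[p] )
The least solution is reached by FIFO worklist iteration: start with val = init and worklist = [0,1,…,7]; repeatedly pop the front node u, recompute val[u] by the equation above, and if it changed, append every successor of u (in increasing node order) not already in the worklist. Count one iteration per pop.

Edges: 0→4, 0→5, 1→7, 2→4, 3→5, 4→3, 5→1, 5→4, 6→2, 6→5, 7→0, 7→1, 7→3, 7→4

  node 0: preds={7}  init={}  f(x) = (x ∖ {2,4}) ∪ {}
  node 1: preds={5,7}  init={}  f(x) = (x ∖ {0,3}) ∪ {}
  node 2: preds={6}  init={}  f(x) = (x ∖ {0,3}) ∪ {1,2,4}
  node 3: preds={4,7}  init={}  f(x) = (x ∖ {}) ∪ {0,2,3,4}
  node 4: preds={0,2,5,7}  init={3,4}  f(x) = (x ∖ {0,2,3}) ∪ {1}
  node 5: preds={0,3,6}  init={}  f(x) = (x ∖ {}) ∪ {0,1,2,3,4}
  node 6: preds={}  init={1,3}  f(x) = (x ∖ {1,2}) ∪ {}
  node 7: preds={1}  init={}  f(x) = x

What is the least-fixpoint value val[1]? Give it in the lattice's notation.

{1,2,4}

Iteration log — 18 steps:
  step 1. node 0  ⊔preds={}  new={}  stable
  step 2. node 1  ⊔preds={}  new={}  stable
  step 3. node 2  ⊔preds={1,3}  new={1,2,4}  old={}  +wl: 
  step 4. node 3  ⊔preds={3,4}  new={0,2,3,4}  old={}  +wl: 
  step 5. node 4  ⊔preds={1,2,4}  new={1,3,4}  old={3,4}  +wl: 3
  step 6. node 5  ⊔preds={0,1,2,3,4}  new={0,1,2,3,4}  old={}  +wl: 1,4
  step 7. node 6  ⊔preds={}  new={1,3}  stable
  step 8. node 7  ⊔preds={}  new={}  stable
  step 9. node 3  ⊔preds={1,3,4}  new={0,1,2,3,4}  old={0,2,3,4}  +wl: 5
  step 10. node 1  ⊔preds={0,1,2,3,4}  new={1,2,4}  old={}  +wl: 7
  step 11. node 4  ⊔preds={0,1,2,3,4}  new={1,3,4}  stable
  step 12. node 5  ⊔preds={0,1,2,3,4}  new={0,1,2,3,4}  stable
  step 13. node 7  ⊔preds={1,2,4}  new={1,2,4}  old={}  +wl: 0,1,3,4
  step 14. node 0  ⊔preds={1,2,4}  new={1}  old={}  +wl: 5
  step 15. node 1  ⊔preds={0,1,2,3,4}  new={1,2,4}  stable
  step 16. node 3  ⊔preds={1,2,3,4}  new={0,1,2,3,4}  stable
  step 17. node 4  ⊔preds={0,1,2,3,4}  new={1,3,4}  stable
  step 18. node 5  ⊔preds={0,1,2,3,4}  new={0,1,2,3,4}  stable

Least fixpoint reached:
  node 0: {1}
  node 1: {1,2,4}
  node 2: {1,2,4}
  node 3: {0,1,2,3,4}
  node 4: {1,3,4}
  node 5: {0,1,2,3,4}
  node 6: {1,3}
  node 7: {1,2,4}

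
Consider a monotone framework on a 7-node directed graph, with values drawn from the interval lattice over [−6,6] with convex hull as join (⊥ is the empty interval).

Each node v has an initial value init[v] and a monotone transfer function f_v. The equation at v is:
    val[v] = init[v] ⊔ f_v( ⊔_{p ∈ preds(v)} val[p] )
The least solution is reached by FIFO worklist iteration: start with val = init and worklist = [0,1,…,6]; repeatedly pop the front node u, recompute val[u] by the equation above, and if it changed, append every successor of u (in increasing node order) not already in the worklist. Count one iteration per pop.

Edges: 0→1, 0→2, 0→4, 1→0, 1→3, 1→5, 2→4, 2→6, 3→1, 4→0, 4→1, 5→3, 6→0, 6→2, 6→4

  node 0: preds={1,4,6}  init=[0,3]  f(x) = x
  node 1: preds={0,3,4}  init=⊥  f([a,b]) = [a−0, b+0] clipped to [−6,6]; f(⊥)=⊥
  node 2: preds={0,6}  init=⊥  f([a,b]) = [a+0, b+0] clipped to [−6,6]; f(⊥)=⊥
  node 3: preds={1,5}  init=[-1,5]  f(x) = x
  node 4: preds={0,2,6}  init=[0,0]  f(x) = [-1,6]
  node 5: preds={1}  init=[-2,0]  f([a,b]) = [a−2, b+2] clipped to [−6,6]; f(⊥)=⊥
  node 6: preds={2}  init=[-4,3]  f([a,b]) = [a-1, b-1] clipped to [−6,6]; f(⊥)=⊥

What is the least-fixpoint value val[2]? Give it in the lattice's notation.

[-6,6]

Trace (23 dequeues):
  [1] u=0 | in [-4,3] | out [-4,3] | prev [0,3] | push {}
  [2] u=1 | in [-4,5] | out [-4,5] | prev ⊥ | push {0}
  [3] u=2 | in [-4,3] | out [-4,3] | prev ⊥ | push {}
  [4] u=3 | in [-4,5] | out [-4,5] | prev [-1,5] | push {1}
  [5] u=4 | in [-4,3] | out [-1,6] | prev [0,0] | push {}
  [6] u=5 | in [-4,5] | out [-6,6] | prev [-2,0] | push {3}
  [7] u=6 | in [-4,3] | out [-5,3] | prev [-4,3] | push {2,4}
  [8] u=0 | in [-5,6] | out [-5,6] | prev [-4,3] | push {}
  [9] u=1 | in [-5,6] | out [-5,6] | prev [-4,5] | push {0,5}
  [10] u=3 | in [-6,6] | out [-6,6] | prev [-4,5] | push {1}
  [11] u=2 | in [-5,6] | out [-5,6] | prev [-4,3] | push {6}
  [12] u=4 | in [-5,6] | out [-1,6] | ==
  [13] u=0 | in [-5,6] | out [-5,6] | ==
  [14] u=5 | in [-5,6] | out [-6,6] | ==
  [15] u=1 | in [-6,6] | out [-6,6] | prev [-5,6] | push {0,3,5}
  [16] u=6 | in [-5,6] | out [-6,5] | prev [-5,3] | push {2,4}
  [17] u=0 | in [-6,6] | out [-6,6] | prev [-5,6] | push {1}
  [18] u=3 | in [-6,6] | out [-6,6] | ==
  [19] u=5 | in [-6,6] | out [-6,6] | ==
  [20] u=2 | in [-6,6] | out [-6,6] | prev [-5,6] | push {6}
  [21] u=4 | in [-6,6] | out [-1,6] | ==
  [22] u=1 | in [-6,6] | out [-6,6] | ==
  [23] u=6 | in [-6,6] | out [-6,5] | ==

Converged values:
  [0] [-6,6]
  [1] [-6,6]
  [2] [-6,6]
  [3] [-6,6]
  [4] [-1,6]
  [5] [-6,6]
  [6] [-6,5]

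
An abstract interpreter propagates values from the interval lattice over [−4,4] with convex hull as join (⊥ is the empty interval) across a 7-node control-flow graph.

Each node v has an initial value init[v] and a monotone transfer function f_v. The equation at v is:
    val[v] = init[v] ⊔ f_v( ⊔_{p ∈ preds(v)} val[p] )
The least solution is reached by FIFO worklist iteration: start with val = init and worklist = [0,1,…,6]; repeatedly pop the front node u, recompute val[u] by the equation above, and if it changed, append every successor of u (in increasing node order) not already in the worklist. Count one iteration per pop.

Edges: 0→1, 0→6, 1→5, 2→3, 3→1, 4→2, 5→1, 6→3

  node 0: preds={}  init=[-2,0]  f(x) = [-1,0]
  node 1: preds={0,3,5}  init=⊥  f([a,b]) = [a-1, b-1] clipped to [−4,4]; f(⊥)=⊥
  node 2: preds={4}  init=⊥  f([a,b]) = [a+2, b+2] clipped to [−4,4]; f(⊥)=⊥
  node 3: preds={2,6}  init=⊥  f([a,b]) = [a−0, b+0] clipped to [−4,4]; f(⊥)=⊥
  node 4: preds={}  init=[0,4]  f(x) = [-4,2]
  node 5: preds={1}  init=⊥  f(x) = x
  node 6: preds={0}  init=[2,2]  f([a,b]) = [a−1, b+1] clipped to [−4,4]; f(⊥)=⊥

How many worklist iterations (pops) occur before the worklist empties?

12

Iteration log — 12 steps:
  step 1. node 0  ⊔preds=⊥  new=[-2,0]  stable
  step 2. node 1  ⊔preds=[-2,0]  new=[-3,-1]  old=⊥  +wl: 
  step 3. node 2  ⊔preds=[0,4]  new=[2,4]  old=⊥  +wl: 
  step 4. node 3  ⊔preds=[2,4]  new=[2,4]  old=⊥  +wl: 1
  step 5. node 4  ⊔preds=⊥  new=[-4,4]  old=[0,4]  +wl: 2
  step 6. node 5  ⊔preds=[-3,-1]  new=[-3,-1]  old=⊥  +wl: 
  step 7. node 6  ⊔preds=[-2,0]  new=[-3,2]  old=[2,2]  +wl: 3
  step 8. node 1  ⊔preds=[-3,4]  new=[-4,3]  old=[-3,-1]  +wl: 5
  step 9. node 2  ⊔preds=[-4,4]  new=[-2,4]  old=[2,4]  +wl: 
  step 10. node 3  ⊔preds=[-3,4]  new=[-3,4]  old=[2,4]  +wl: 1
  step 11. node 5  ⊔preds=[-4,3]  new=[-4,3]  old=[-3,-1]  +wl: 
  step 12. node 1  ⊔preds=[-4,4]  new=[-4,3]  stable

Least fixpoint reached:
  node 0: [-2,0]
  node 1: [-4,3]
  node 2: [-2,4]
  node 3: [-3,4]
  node 4: [-4,4]
  node 5: [-4,3]
  node 6: [-3,2]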